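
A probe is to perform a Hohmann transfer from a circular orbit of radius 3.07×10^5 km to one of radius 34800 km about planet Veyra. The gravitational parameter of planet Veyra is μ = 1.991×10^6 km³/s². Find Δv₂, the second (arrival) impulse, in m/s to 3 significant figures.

The Hohmann ellipse has a_t = (r₁ + r₂)/2 = 1.709×10^5 km.
On the circular orbit at r = 34800 km, v_c = √(μ/r) = 7.5639 km/s.
Vis-viva on the transfer ellipse at r = 34800 km gives v_t = √[μ(2/r − 1/a_t)] = 10.138 km/s.
Δv₂ = |v_t − v_c| = |10.138 − 7.5639| = 2.574 km/s.

Δv₂ = 2570 m/s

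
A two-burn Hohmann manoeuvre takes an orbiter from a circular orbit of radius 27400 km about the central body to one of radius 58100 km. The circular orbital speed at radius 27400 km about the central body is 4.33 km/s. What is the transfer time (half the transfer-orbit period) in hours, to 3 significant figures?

t = 10.8 hours

From the circular-orbit relation v² = μ/r at r = 27400 km: μ = v²r = (4.33)² × 27400 = 5.13720×10^5 km³/s².
Transfer-ellipse semi-major axis a_t = (r₁ + r₂)/2 = (27400 + 58100)/2 = 42750 km.
By Kepler's third law the transfer-orbit period is T = 2π√(a_t³/μ), so t = T/2 = 38740 s.
Converting: 38740 s ÷ 3600 s/hour = 10.8 hours.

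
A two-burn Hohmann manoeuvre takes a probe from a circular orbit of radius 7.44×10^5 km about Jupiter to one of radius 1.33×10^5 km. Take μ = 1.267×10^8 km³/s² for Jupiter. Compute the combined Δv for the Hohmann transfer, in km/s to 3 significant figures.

Semi-major axis of the transfer orbit: a_t = (7.440×10^5 + 1.330×10^5)/2 = 4.385×10^5 km.
At r₁ the circular-orbit speed is v₁ = √(μ/r₁) = 13.05 km/s.
On the transfer ellipse at r₁, v² = μ(2/r − 1/a) gives v_a = √[μ(2/r₁ − 1/a_t)] = 7.187 km/s.
First burn Δv₁ = |v_a − v₁| = 5.863 km/s.
Circular speed at r₂: v₂ = √(μ/r₂) = 30.865 km/s.
Transfer-orbit speed at r₂: v_p = √[μ(2/r₂ − 1/a_t)] = 40.204 km/s.
Second burn Δv₂ = |v₂ − v_p| = 9.339 km/s.
Total Δv = Δv₁ + Δv₂ = 15.20 km/s.

Δv = 15.2 km/s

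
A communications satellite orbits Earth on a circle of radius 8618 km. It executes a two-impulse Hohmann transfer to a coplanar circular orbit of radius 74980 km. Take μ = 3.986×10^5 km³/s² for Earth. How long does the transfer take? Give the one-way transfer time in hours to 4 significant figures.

t = 11.81 hours

Transfer-ellipse semi-major axis a_t = (r₁ + r₂)/2 = (8618 + 74980)/2 = 41799 km.
By Kepler's third law the transfer-orbit period is T = 2π√(a_t³/μ), so t = T/2 = 42520 s.
Converting: 42520 s ÷ 3600 s/hour = 11.81 hours.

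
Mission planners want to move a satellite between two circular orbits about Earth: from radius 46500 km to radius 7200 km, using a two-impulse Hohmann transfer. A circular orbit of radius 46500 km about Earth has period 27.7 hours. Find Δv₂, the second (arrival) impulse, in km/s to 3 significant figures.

Δv₂ = 2.35 km/s

From Kepler's third law T² = 4π²r³/μ at r = 46500 km, T = 27.7 hours = 27.7 × 3600 s = 99720 s: μ = 4π²r³/T² = 3.99166×10^5 km³/s².
The Hohmann ellipse has a_t = (r₁ + r₂)/2 = 26850 km.
Circular speed at r = 7200 km: v_c = √(μ/r) = 7.446 km/s.
Transfer-orbit speed at the same r (vis-viva, a = a_t): v_t = √[μ(2/r − 1/a_t)] = 9.799 km/s.
Δv₂ = |v_t − v_c| = |9.799 − 7.446| = 2.353 km/s.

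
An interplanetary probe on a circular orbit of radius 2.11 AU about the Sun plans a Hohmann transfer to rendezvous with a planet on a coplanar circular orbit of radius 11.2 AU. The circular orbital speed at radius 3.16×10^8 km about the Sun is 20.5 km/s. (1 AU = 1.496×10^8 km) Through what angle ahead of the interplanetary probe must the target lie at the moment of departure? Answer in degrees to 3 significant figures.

From the circular-orbit relation v² = μ/r at r = 3.16×10^8 km: μ = v²r = (20.5)² × 3.16×10^8 = 1.32799×10^11 km³/s².
In km: r₁ = 2.11 × 1.496×10^8 = 3.15656×10^8 km; r₂ = 11.2 × 1.496×10^8 = 1.67552×10^9 km.
Transfer-ellipse semi-major axis a_t = (r₁ + r₂)/2 = (3.15656×10^8 + 1.67552×10^9)/2 = 9.95588×10^8 km.
The half-period of the transfer ellipse is t = π√(a_t³/μ) = 2.70815×10^8 s.
Target angular speed ω₂ = √(μ/r₂³) = 5.31341×10^-9 rad/s.
Angle swept by the target during transfer: ω₂·t = 1.43895 rad = 82.446°.
The interplanetary probe traverses 180° on the transfer ellipse, so the target must lead by 180° − 82.446° = 97.6°.

φ = 97.6°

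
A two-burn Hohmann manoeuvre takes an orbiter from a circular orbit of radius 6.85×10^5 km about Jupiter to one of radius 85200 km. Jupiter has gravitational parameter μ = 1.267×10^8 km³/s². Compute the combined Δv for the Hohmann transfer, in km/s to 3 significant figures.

Transfer-ellipse semi-major axis a_t = (r₁ + r₂)/2 = (6.850×10^5 + 85200)/2 = 3.851×10^5 km.
At r₁ the circular-orbit speed is v₁ = √(μ/r₁) = 13.60 km/s.
Transfer-orbit speed at r₁ (v² = μ(2/r − 1/a)): v_a = √[μ(2/r₁ − 1/a_t)] = 6.397 km/s.
First burn Δv₁ = |v_a − v₁| = 7.203 km/s.
At r₂, v₂ = √(μ/r₂) = 38.56 km/s.
Transfer-orbit speed at r₂: v_p = √[μ(2/r₂ − 1/a_t)] = 51.43 km/s.
Second burn Δv₂ = |v₂ − v_p| = 12.87 km/s.
Δv = Δv₁ + Δv₂ = 7.203 + 12.87 = 20.07 km/s.

Δv = 20.1 km/s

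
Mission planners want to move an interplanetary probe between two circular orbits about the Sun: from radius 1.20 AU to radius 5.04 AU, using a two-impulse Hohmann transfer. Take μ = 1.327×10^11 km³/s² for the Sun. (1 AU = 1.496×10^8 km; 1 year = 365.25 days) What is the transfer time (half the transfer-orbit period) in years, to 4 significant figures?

In km: r₁ = 1.20 × 1.496×10^8 = 1.7952×10^8 km; r₂ = 5.04 × 1.496×10^8 = 7.53984×10^8 km.
Semi-major axis of the transfer orbit: a_t = (1.7952×10^8 + 7.53984×10^8)/2 = 4.66752×10^8 km.
By Kepler's third law the transfer-orbit period is T = 2π√(a_t³/μ), so t = T/2 = 8.696×10^7 s.
Converting: 8.696×10^7 s ÷ 3.15576×10^7 s/year (365.25 × 86400) = 2.756 years.

t = 2.756 years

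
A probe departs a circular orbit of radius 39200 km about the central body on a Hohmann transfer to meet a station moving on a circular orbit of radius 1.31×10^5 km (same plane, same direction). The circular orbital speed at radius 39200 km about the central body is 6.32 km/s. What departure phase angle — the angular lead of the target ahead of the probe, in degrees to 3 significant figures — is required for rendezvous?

From the circular-orbit relation v² = μ/r at r = 39200 km: μ = v²r = (6.32)² × 39200 = 1.56574×10^6 km³/s².
Transfer-ellipse semi-major axis a_t = (r₁ + r₂)/2 = (39200 + 1.310×10^5)/2 = 85100 km.
The half-period of the transfer ellipse is t = π√(a_t³/μ) = 62330 s.
The target's mean motion on its circular orbit is ω₂ = √(μ/r₂³) = 2.639×10^-5 rad/s.
Angle swept by the target during transfer: ω₂·t = 1.64489 rad = 94.245°.
Arrival is 180° from departure on the ellipse, so φ = 180° − 94.245° = 85.8°.

φ = 85.8°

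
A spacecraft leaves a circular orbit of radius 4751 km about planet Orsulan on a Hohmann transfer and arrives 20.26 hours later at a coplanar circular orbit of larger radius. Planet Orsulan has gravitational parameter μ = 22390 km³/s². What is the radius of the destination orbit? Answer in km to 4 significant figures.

Transfer time t = 20.26 hours = 72936 s, and t = π√(a_t³/μ).
So a_t = (μ t²/π²)^(1/3) = (22390 × (72936)² / π²)^(1/3) = 22937 km.
Since a_t = (r₁ + r₂)/2, r₂ = 2a_t − r₁ = 2×22937 − 4751 = 41123 km.

r₂ = 41120 km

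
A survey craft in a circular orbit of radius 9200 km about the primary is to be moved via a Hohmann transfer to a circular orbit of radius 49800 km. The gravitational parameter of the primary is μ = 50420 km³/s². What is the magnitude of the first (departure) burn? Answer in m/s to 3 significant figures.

Δv₁ = 701 m/s

The Hohmann ellipse has a_t = (r₁ + r₂)/2 = 29500 km.
Circular speed at r = 9200 km: v_c = √(μ/r) = 2.34103 km/s.
Transfer-orbit speed at the same r (vis-viva, a = a_t): v_t = √[μ(2/r − 1/a_t)] = 3.04166 km/s.
Δv₁ = |v_t − v_c| = |3.04166 − 2.34103| = 0.7006 km/s.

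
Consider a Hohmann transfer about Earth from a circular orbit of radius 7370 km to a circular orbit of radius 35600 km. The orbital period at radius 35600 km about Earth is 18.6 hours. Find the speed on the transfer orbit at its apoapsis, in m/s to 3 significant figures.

From Kepler's third law T² = 4π²r³/μ at r = 35600 km, T = 18.6 hours = 18.6 × 3600 s = 66960 s: μ = 4π²r³/T² = 3.97264×10^5 km³/s².
The Hohmann ellipse has a_t = (r₁ + r₂)/2 = 21485 km.
The apoapsis of the transfer ellipse is at r = 35600 km.
From the vis-viva equation, v = √[μ(2/r − 1/a_t)] = 1.957 km/s.

v = 1960 m/s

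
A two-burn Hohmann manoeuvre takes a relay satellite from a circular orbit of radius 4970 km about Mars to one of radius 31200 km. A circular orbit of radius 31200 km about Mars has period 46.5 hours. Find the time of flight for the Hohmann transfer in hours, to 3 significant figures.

From Kepler's third law T² = 4π²r³/μ at r = 31200 km, T = 46.5 hours = 46.5 × 3600 s = 1.674×10^5 s: μ = 4π²r³/T² = 42787.1 km³/s².
Transfer-ellipse semi-major axis a_t = (r₁ + r₂)/2 = (4970 + 31200)/2 = 18085 km.
Half the transfer-orbit period gives t = π√(a_t³/μ) = 36940 s.
Converting: 36940 s ÷ 3600 s/hour = 10.3 hours.

t = 10.3 hours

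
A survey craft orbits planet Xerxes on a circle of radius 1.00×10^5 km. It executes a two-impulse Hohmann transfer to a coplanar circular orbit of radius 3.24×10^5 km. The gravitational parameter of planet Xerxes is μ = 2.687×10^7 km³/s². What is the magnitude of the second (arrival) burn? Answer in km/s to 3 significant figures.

The Hohmann ellipse has a_t = (r₁ + r₂)/2 = 2.120×10^5 km.
Circular speed at r = 3.240×10^5 km: v_c = √(μ/r) = 9.107 km/s.
Transfer-orbit speed at the same r (vis-viva, a = a_t): v_t = √[μ(2/r − 1/a_t)] = 6.255 km/s.
Δv₂ = |v_t − v_c| = |6.255 − 9.107| = 2.852 km/s.

Δv₂ = 2.85 km/s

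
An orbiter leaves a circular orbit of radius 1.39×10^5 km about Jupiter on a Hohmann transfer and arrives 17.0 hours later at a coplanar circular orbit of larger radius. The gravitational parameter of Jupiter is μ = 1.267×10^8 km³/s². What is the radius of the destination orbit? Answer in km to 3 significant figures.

r₂ = 5.88×10^5 km

Transfer time t = 17.0 hours = 61200 s, and t = π√(a_t³/μ).
So a_t = (μ t²/π²)^(1/3) = (1.267×10^8 × (61200)² / π²)^(1/3) = 3.6363×10^5 km.
Since a_t = (r₁ + r₂)/2, r₂ = 2a_t − r₁ = 2×3.6363×10^5 − 1.390×10^5 = 5.8826×10^5 km.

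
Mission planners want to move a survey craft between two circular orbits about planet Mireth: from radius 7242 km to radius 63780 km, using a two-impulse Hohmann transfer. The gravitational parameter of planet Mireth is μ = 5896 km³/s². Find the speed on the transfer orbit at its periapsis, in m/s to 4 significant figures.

Transfer-ellipse semi-major axis a_t = (r₁ + r₂)/2 = (7242 + 63780)/2 = 35511 km.
At periapsis, r = 7242 km.
From the vis-viva equation, v = √[μ(2/r − 1/a_t)] = 1.209 km/s.

v = 1209 m/s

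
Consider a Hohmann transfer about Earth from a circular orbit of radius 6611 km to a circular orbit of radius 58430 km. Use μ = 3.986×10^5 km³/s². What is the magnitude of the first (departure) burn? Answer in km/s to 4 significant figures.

Δv₁ = 2.643 km/s

Semi-major axis of the transfer orbit: a_t = (6611 + 58430)/2 = 32520.5 km.
On the circular orbit at r = 6611 km, v_c = √(μ/r) = 7.7649 km/s.
Vis-viva on the transfer ellipse at r = 6611 km gives v_t = √[μ(2/r − 1/a_t)] = 10.408 km/s.
Δv₁ = |v_t − v_c| = |10.408 − 7.7649| = 2.643 km/s.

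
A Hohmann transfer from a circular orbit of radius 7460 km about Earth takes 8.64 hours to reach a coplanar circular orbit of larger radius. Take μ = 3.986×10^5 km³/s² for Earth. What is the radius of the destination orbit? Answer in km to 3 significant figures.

r₂ = 60400 km

Transfer time t = 8.64 hours = 31104 s, and t = π√(a_t³/μ).
So a_t = (μ t²/π²)^(1/3) = (3.986×10^5 × (31104)² / π²)^(1/3) = 33933 km.
Since a_t = (r₁ + r₂)/2, r₂ = 2a_t − r₁ = 2×33933 − 7460 = 60406 km.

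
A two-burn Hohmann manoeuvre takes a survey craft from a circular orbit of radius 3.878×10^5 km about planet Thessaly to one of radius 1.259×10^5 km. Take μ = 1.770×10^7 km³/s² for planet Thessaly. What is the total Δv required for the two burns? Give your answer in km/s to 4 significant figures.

The Hohmann ellipse has a_t = (r₁ + r₂)/2 = 2.5685×10^5 km.
At r₁ the circular-orbit speed is v₁ = √(μ/r₁) = 6.756 km/s.
On the transfer ellipse at r₁, v² = μ(2/r − 1/a) gives v_a = √[μ(2/r₁ − 1/a_t)] = 4.730 km/s.
First burn Δv₁ = |v_a − v₁| = 2.026 km/s.
At r₂, v₂ = √(μ/r₂) = 11.857 km/s.
Transfer-orbit speed at r₂: v_p = √[μ(2/r₂ − 1/a_t)] = 14.569 km/s.
Second burn Δv₂ = |v₂ − v_p| = 2.712 km/s.
Δv = Δv₁ + Δv₂ = 2.026 + 2.712 = 4.738 km/s.

Δv = 4.738 km/s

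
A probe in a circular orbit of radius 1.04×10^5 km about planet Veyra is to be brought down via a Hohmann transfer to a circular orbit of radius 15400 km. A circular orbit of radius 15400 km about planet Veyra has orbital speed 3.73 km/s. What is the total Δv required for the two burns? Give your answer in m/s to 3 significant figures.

Δv = 1900 m/s

From the circular-orbit relation v² = μ/r at r = 15400 km: μ = v²r = (3.73)² × 15400 = 2.14259×10^5 km³/s².
Transfer-ellipse semi-major axis a_t = (r₁ + r₂)/2 = (1.040×10^5 + 15400)/2 = 59700 km.
At r₁ the circular-orbit speed is v₁ = √(μ/r₁) = 1.4353 km/s.
On the transfer ellipse at r₁, vis-viva gives v_a = √[μ(2/r₁ − 1/a_t)] = 0.72900 km/s.
First burn Δv₁ = |v_a − v₁| = 0.7063 km/s.
At r₂, v₂ = √(μ/r₂) = 3.730 km/s.
Transfer-orbit speed at r₂: v_p = √[μ(2/r₂ − 1/a_t)] = 4.923 km/s.
Second burn Δv₂ = |v₂ − v_p| = 1.193 km/s.
Total Δv = Δv₁ + Δv₂ = 1.899 km/s.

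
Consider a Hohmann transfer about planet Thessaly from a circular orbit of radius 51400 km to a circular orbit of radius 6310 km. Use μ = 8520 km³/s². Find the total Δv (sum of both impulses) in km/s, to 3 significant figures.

Δv = 0.606 km/s

The Hohmann ellipse has a_t = (r₁ + r₂)/2 = 28855 km.
Circular speed at r₁: v₁ = √(μ/r₁) = √(8520/51400) = 0.4071 km/s.
On the transfer ellipse at r₁, vis-viva equation gives v_a = √[μ(2/r₁ − 1/a_t)] = 0.1904 km/s.
First burn Δv₁ = |v_a − v₁| = 0.2167 km/s.
At r₂, v₂ = √(μ/r₂) = 1.1620 km/s.
Transfer-orbit speed at r₂: v_p = √[μ(2/r₂ − 1/a_t)] = 1.5509 km/s.
Second burn Δv₂ = |v₂ − v_p| = 0.3889 km/s.
Total Δv = Δv₁ + Δv₂ = 0.6056 km/s.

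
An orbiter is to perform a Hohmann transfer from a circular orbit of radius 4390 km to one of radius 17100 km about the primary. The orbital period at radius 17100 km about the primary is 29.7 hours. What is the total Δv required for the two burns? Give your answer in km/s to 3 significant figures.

Δv = 0.881 km/s

From Kepler's third law T² = 4π²r³/μ at r = 17100 km, T = 29.7 hours = 29.7 × 3600 s = 1.0692×10^5 s: μ = 4π²r³/T² = 17267.5 km³/s².
Transfer-ellipse semi-major axis a_t = (r₁ + r₂)/2 = (4390 + 17100)/2 = 10745 km.
At r₁ the circular-orbit speed is v₁ = √(μ/r₁) = 1.98327 km/s.
On the transfer ellipse at r₁, vis-viva gives v_p = √[μ(2/r₁ − 1/a_t)] = 2.50194 km/s.
First burn Δv₁ = |v_p − v₁| = 0.51867 km/s.
At r₂, v₂ = √(μ/r₂) = 1.004887 km/s.
Transfer-orbit speed at r₂: v_a = √[μ(2/r₂ − 1/a_t)] = 0.6423121 km/s.
Second burn Δv₂ = |v₂ − v_a| = 0.36257 km/s.
Total Δv = Δv₁ + Δv₂ = 0.8812 km/s.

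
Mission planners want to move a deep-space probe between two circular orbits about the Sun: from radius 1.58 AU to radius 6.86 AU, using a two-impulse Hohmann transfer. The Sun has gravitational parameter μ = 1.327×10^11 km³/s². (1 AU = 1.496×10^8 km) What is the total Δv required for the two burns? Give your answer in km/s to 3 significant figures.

Δv = 10.9 km/s

In km: r₁ = 1.58 × 1.496×10^8 = 2.36368×10^8 km; r₂ = 6.86 × 1.496×10^8 = 1.026256×10^9 km.
The Hohmann ellipse has a_t = (r₁ + r₂)/2 = 6.31312×10^8 km.
Circular speed at r₁: v₁ = √(μ/r₁) = √(1.327×10^11/2.36368×10^8) = 23.694 km/s.
Transfer-orbit speed at r₁ (vis-viva): v_p = √[μ(2/r₁ − 1/a_t)] = 30.210 km/s.
First burn Δv₁ = |v_p − v₁| = 6.516 km/s.
At r₂, v₂ = √(μ/r₂) = 11.371 km/s.
Transfer-orbit speed at r₂: v_a = √[μ(2/r₂ − 1/a_t)] = 6.9579 km/s.
Second burn Δv₂ = |v₂ − v_a| = 4.413 km/s.
Δv = Δv₁ + Δv₂ = 6.516 + 4.413 = 10.93 km/s.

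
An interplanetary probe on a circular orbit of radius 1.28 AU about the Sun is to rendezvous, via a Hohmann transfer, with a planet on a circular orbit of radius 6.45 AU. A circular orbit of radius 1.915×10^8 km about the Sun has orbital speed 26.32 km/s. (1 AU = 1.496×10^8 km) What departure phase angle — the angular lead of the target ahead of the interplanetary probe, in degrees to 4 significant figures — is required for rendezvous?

φ = 96.51°

From the circular-orbit relation v² = μ/r at r = 1.915×10^8 km: μ = v²r = (26.32)² × 1.915×10^8 = 1.32660×10^11 km³/s².
In km: r₁ = 1.28 × 1.496×10^8 = 1.91488×10^8 km; r₂ = 6.45 × 1.496×10^8 = 9.6492×10^8 km.
Transfer-ellipse semi-major axis a_t = (r₁ + r₂)/2 = (1.91488×10^8 + 9.6492×10^8)/2 = 5.78204×10^8 km.
Transfer time t = π√(a_t³/μ) = 1.199227×10^8 s.
Target angular speed ω₂ = √(μ/r₂³) = 1.215160×10^-8 rad/s.
Angle swept by the target during transfer: ω₂·t = 1.45725 rad = 83.49°.
Arrival is 180° from departure on the ellipse, so φ = 180° − 83.49° = 96.51°.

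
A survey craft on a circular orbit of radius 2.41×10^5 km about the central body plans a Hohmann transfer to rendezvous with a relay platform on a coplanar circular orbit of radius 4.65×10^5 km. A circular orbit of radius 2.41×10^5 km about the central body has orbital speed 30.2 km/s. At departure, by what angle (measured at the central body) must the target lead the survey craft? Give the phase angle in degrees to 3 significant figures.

From the circular-orbit relation v² = μ/r at r = 2.41×10^5 km: μ = v²r = (30.2)² × 2.41×10^5 = 2.19802×10^8 km³/s².
Transfer-ellipse semi-major axis a_t = (r₁ + r₂)/2 = (2.410×10^5 + 4.650×10^5)/2 = 3.530×10^5 km.
The half-period of the transfer ellipse is t = π√(a_t³/μ) = 44440 s.
The target's mean motion on its circular orbit is ω₂ = √(μ/r₂³) = 4.676×10^-5 rad/s.
Angle swept by the target during transfer: ω₂·t = 2.078 rad = 119.1°.
The survey craft traverses 180° on the transfer ellipse, so the target must lead by 180° − 119.1° = 60.9°.

φ = 60.9°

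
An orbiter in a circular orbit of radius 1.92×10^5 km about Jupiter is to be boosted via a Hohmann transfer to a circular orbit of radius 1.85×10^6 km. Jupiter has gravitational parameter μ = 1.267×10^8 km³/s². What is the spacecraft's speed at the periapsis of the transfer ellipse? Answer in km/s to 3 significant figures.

Semi-major axis of the transfer orbit: a_t = (1.920×10^5 + 1.850×10^6)/2 = 1.021×10^6 km.
At periapsis, r = 1.920×10^5 km.
From the vis-viva equation, v = √[μ(2/r − 1/a_t)] = 34.58 km/s.

v = 34.6 km/s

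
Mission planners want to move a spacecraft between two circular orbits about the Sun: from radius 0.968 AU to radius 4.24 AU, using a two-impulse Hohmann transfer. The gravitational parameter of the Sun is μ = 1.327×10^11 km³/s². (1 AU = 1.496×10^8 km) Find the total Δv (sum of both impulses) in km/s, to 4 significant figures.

In km: r₁ = 0.968 × 1.496×10^8 = 1.448128×10^8 km; r₂ = 4.24 × 1.496×10^8 = 6.34304×10^8 km.
Transfer-ellipse semi-major axis a_t = (r₁ + r₂)/2 = (1.448128×10^8 + 6.34304×10^8)/2 = 3.895584×10^8 km.
At r₁ the circular-orbit speed is v₁ = √(μ/r₁) = 30.271 km/s.
Transfer-orbit speed at r₁ (vis-viva): v_p = √[μ(2/r₁ − 1/a_t)] = 38.627 km/s.
First burn Δv₁ = |v_p − v₁| = 8.356 km/s.
Circular speed at r₂: v₂ = √(μ/r₂) = 14.464 km/s.
Transfer-orbit speed at r₂: v_a = √[μ(2/r₂ − 1/a_t)] = 8.8187 km/s.
Second burn Δv₂ = |v₂ − v_a| = 5.645 km/s.
Δv = Δv₁ + Δv₂ = 8.356 + 5.645 = 14.00 km/s.

Δv = 14.00 km/s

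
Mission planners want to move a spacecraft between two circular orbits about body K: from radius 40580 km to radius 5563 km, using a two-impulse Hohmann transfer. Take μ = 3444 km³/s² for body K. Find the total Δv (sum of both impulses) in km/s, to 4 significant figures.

Semi-major axis of the transfer orbit: a_t = (40580 + 5563)/2 = 23071.5 km.
Circular speed at r₁: v₁ = √(μ/r₁) = √(3444/40580) = 0.29132 km/s.
Transfer-orbit speed at r₁ (vis-viva equation): v_a = √[μ(2/r₁ − 1/a_t)] = 0.14305 km/s.
First burn Δv₁ = |v_a − v₁| = 0.1483 km/s.
Circular speed at r₂: v₂ = √(μ/r₂) = 0.78682 km/s.
Transfer-orbit speed at r₂: v_p = √[μ(2/r₂ − 1/a_t)] = 1.0435 km/s.
Second burn Δv₂ = |v₂ − v_p| = 0.2567 km/s.
Δv = Δv₁ + Δv₂ = 0.1483 + 0.2567 = 0.4050 km/s.

Δv = 0.4050 km/s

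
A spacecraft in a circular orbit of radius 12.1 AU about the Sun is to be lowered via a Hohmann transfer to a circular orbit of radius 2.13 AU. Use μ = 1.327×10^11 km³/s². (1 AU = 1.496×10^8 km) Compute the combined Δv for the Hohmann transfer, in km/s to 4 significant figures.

Δv = 10.08 km/s

In km: r₁ = 12.1 × 1.496×10^8 = 1.81016×10^9 km; r₂ = 2.13 × 1.496×10^8 = 3.18648×10^8 km.
Transfer-ellipse semi-major axis a_t = (r₁ + r₂)/2 = (1.81016×10^9 + 3.18648×10^8)/2 = 1.064404×10^9 km.
At r₁ the circular-orbit speed is v₁ = √(μ/r₁) = 8.562 km/s.
On the transfer ellipse at r₁, v² = μ(2/r − 1/a) gives v_a = √[μ(2/r₁ − 1/a_t)] = 4.685 km/s.
First burn Δv₁ = |v_a − v₁| = 3.877 km/s.
At r₂, v₂ = √(μ/r₂) = 20.407 km/s.
Transfer-orbit speed at r₂: v_p = √[μ(2/r₂ − 1/a_t)] = 26.612 km/s.
Second burn Δv₂ = |v₂ − v_p| = 6.205 km/s.
Total Δv = Δv₁ + Δv₂ = 10.08 km/s.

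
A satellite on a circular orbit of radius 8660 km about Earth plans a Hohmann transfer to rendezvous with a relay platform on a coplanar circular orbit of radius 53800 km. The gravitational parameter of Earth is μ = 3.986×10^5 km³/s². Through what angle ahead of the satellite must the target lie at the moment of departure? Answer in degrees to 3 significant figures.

Transfer-ellipse semi-major axis a_t = (r₁ + r₂)/2 = (8660 + 53800)/2 = 31230 km.
Transfer time t = π√(a_t³/μ) = 27462 s.
The target's mean motion on its circular orbit is ω₂ = √(μ/r₂³) = 5.0594×10^-5 rad/s.
Angle swept by the target during transfer: ω₂·t = 1.3894 rad = 79.61°.
The satellite traverses 180° on the transfer ellipse, so the target must lead by 180° − 79.61° = 100°.

φ = 100°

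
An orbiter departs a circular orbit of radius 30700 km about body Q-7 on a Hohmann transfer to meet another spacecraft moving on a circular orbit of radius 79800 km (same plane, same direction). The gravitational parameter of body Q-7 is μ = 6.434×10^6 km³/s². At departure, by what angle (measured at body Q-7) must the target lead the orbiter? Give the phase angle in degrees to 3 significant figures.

The Hohmann ellipse has a_t = (r₁ + r₂)/2 = 55250 km.
The half-period of the transfer ellipse is t = π√(a_t³/μ) = 16085 s.
The target's mean motion on its circular orbit is ω₂ = √(μ/r₂³) = 1.1252×10^-4 rad/s.
Angle swept by the target during transfer: ω₂·t = 1.810 rad = 103.7°.
The orbiter traverses 180° on the transfer ellipse, so the target must lead by 180° − 103.7° = 76.3°.

φ = 76.3°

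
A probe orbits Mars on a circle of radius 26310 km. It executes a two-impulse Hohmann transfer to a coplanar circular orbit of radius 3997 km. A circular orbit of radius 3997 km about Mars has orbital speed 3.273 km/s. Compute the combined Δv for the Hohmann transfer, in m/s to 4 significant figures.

From the circular-orbit relation v² = μ/r at r = 3997 km: μ = v²r = (3.273)² × 3997 = 42818.0 km³/s².
Semi-major axis of the transfer orbit: a_t = (26310 + 3997)/2 = 15153.5 km.
Circular speed at r₁: v₁ = √(μ/r₁) = √(42818.0/26310) = 1.27571 km/s.
Transfer-orbit speed at r₁ (vis-viva equation): v_a = √[μ(2/r₁ − 1/a_t)] = 0.655184 km/s.
First burn Δv₁ = |v_a − v₁| = 0.62053 km/s.
At r₂, v₂ = √(μ/r₂) = 3.2730 km/s.
Transfer-orbit speed at r₂: v_p = √[μ(2/r₂ − 1/a_t)] = 4.3127 km/s.
Second burn Δv₂ = |v₂ − v_p| = 1.0397 km/s.
Total Δv = Δv₁ + Δv₂ = 1.660 km/s.

Δv = 1660 m/s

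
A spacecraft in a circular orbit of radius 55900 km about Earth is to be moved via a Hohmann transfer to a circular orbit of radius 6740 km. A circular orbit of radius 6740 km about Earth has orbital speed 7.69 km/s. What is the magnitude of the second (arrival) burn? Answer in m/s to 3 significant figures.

From the circular-orbit relation v² = μ/r at r = 6740 km: μ = v²r = (7.69)² × 6740 = 3.98577×10^5 km³/s².
Semi-major axis of the transfer orbit: a_t = (55900 + 6740)/2 = 31320 km.
On the circular orbit at r = 6740 km, v_c = √(μ/r) = 7.6900 km/s.
Transfer-orbit speed at the same r (vis-viva, a = a_t): v_t = √[μ(2/r − 1/a_t)] = 10.274 km/s.
Δv₂ = |v_t − v_c| = |10.274 − 7.6900| = 2.584 km/s.

Δv₂ = 2580 m/s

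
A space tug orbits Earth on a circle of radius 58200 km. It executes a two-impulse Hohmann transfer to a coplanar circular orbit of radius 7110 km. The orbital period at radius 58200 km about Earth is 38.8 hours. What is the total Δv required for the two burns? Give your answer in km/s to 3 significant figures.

From Kepler's third law T² = 4π²r³/μ at r = 58200 km, T = 38.8 hours = 38.8 × 3600 s = 1.3968×10^5 s: μ = 4π²r³/T² = 3.98897×10^5 km³/s².
Semi-major axis of the transfer orbit: a_t = (58200 + 7110)/2 = 32655 km.
Circular speed at r₁: v₁ = √(μ/r₁) = √(3.98897×10^5/58200) = 2.6180 km/s.
Transfer-orbit speed at r₁ (vis-viva equation): v_a = √[μ(2/r₁ − 1/a_t)] = 1.2216 km/s.
First burn Δv₁ = |v_a − v₁| = 1.3964 km/s.
At r₂, v₂ = √(μ/r₂) = 7.4902 km/s.
Transfer-orbit speed at r₂: v_p = √[μ(2/r₂ − 1/a_t)] = 9.9996 km/s.
Second burn Δv₂ = |v₂ − v_p| = 2.5094 km/s.
Δv = Δv₁ + Δv₂ = 1.3964 + 2.5094 = 3.906 km/s.

Δv = 3.91 km/s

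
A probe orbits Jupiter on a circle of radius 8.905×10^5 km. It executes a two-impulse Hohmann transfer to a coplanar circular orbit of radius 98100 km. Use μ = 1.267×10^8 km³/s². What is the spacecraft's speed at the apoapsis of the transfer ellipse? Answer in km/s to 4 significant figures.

v = 5.314 km/s

The Hohmann ellipse has a_t = (r₁ + r₂)/2 = 4.943×10^5 km.
At apoapsis, r = 8.905×10^5 km.
Applying v² = μ(2/r − 1/a_t): v = 5.314 km/s.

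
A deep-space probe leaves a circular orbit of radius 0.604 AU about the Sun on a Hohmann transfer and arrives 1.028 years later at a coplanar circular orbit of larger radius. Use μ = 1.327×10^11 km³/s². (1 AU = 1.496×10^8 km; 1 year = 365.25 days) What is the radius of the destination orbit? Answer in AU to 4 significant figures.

r₂ = 2.630 AU

In km: r₁ = 0.604 × 1.496×10^8 = 9.03584×10^7 km.
Transfer time t = 1.028 years × 365.25 × 86400 s = 3.24412128×10^7 s, and t = π√(a_t³/μ).
So a_t = (μ t²/π²)^(1/3) = (1.327×10^11 × (3.24412128×10^7)² / π²)^(1/3) = 2.4187×10^8 km.
Since a_t = (r₁ + r₂)/2, r₂ = 2a_t − r₁ = 2×2.4187×10^8 − 9.03584×10^7 = 3.933816×10^8 km.
In AU: r₂ = 3.933816×10^8 / 1.496×10^8 = 2.630 AU.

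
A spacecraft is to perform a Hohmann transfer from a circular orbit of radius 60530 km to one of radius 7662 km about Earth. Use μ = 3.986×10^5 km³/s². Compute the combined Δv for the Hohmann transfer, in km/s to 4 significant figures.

Transfer-ellipse semi-major axis a_t = (r₁ + r₂)/2 = (60530 + 7662)/2 = 34096 km.
At r₁ the circular-orbit speed is v₁ = √(μ/r₁) = 2.566 km/s.
Transfer-orbit speed at r₁ (v² = μ(2/r − 1/a)): v_a = √[μ(2/r₁ − 1/a_t)] = 1.216 km/s.
First burn Δv₁ = |v_a − v₁| = 1.350 km/s.
Circular speed at r₂: v₂ = √(μ/r₂) = 7.213 km/s.
Transfer-orbit speed at r₂: v_p = √[μ(2/r₂ − 1/a_t)] = 9.610 km/s.
Second burn Δv₂ = |v₂ − v_p| = 2.397 km/s.
Total Δv = Δv₁ + Δv₂ = 3.747 km/s.

Δv = 3.747 km/s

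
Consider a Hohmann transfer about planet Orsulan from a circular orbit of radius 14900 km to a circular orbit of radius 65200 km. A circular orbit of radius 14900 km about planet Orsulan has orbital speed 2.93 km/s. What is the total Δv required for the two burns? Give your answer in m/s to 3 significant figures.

Δv = 1350 m/s

From the circular-orbit relation v² = μ/r at r = 14900 km: μ = v²r = (2.93)² × 14900 = 1.27915×10^5 km³/s².
Transfer-ellipse semi-major axis a_t = (r₁ + r₂)/2 = (14900 + 65200)/2 = 40050 km.
At r₁ the circular-orbit speed is v₁ = √(μ/r₁) = 2.9300 km/s.
Transfer-orbit speed at r₁ (v² = μ(2/r − 1/a)): v_p = √[μ(2/r₁ − 1/a_t)] = 3.7384 km/s.
First burn Δv₁ = |v_p − v₁| = 0.8084 km/s.
Circular speed at r₂: v₂ = √(μ/r₂) = 1.40067 km/s.
Transfer-orbit speed at r₂: v_a = √[μ(2/r₂ − 1/a_t)] = 0.854336 km/s.
Second burn Δv₂ = |v₂ − v_a| = 0.5463 km/s.
Total Δv = Δv₁ + Δv₂ = 1.355 km/s.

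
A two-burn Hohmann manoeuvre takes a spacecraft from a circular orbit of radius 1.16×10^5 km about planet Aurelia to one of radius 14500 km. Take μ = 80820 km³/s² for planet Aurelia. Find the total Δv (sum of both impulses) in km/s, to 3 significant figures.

Transfer-ellipse semi-major axis a_t = (r₁ + r₂)/2 = (1.160×10^5 + 14500)/2 = 65250 km.
Circular speed at r₁: v₁ = √(μ/r₁) = √(80820/1.160×10^5) = 0.8347 km/s.
Transfer-orbit speed at r₁ (vis-viva): v_a = √[μ(2/r₁ − 1/a_t)] = 0.3935 km/s.
First burn Δv₁ = |v_a − v₁| = 0.4412 km/s.
At r₂, v₂ = √(μ/r₂) = 2.361 km/s.
Transfer-orbit speed at r₂: v_p = √[μ(2/r₂ − 1/a_t)] = 3.148 km/s.
Second burn Δv₂ = |v₂ − v_p| = 0.7870 km/s.
Δv = Δv₁ + Δv₂ = 0.4412 + 0.7870 = 1.228 km/s.

Δv = 1.23 km/s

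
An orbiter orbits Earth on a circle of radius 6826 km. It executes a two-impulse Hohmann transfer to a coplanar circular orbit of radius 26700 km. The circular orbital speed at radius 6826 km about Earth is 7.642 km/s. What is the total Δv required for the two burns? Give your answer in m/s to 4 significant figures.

Δv = 3401 m/s

From the circular-orbit relation v² = μ/r at r = 6826 km: μ = v²r = (7.642)² × 6826 = 3.98640×10^5 km³/s².
Semi-major axis of the transfer orbit: a_t = (6826 + 26700)/2 = 16763 km.
Circular speed at r₁: v₁ = √(μ/r₁) = √(3.98640×10^5/6826) = 7.642 km/s.
Transfer-orbit speed at r₁ (vis-viva): v_p = √[μ(2/r₁ − 1/a_t)] = 9.645 km/s.
First burn Δv₁ = |v_p − v₁| = 2.003 km/s.
Circular speed at r₂: v₂ = √(μ/r₂) = 3.864 km/s.
Transfer-orbit speed at r₂: v_a = √[μ(2/r₂ − 1/a_t)] = 2.466 km/s.
Second burn Δv₂ = |v₂ − v_a| = 1.398 km/s.
Total Δv = Δv₁ + Δv₂ = 3.401 km/s.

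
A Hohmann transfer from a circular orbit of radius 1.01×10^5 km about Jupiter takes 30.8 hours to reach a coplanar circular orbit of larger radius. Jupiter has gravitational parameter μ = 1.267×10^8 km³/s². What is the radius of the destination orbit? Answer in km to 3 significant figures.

Transfer time t = 30.8 hours = 1.1088×10^5 s, and t = π√(a_t³/μ).
So a_t = (μ t²/π²)^(1/3) = (1.267×10^8 × (1.1088×10^5)² / π²)^(1/3) = 5.4042×10^5 km.
Since a_t = (r₁ + r₂)/2, r₂ = 2a_t − r₁ = 2×5.4042×10^5 − 1.010×10^5 = 9.7984×10^5 km.

r₂ = 9.80×10^5 km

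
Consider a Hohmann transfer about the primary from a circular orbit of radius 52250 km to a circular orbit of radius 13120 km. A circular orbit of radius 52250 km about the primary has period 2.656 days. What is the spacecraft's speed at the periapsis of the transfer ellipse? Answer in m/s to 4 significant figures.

v = 3610 m/s

From Kepler's third law T² = 4π²r³/μ at r = 52250 km, T = 2.656 days = 2.656 × 86400 s = 2.294784×10^5 s: μ = 4π²r³/T² = 1.06939×10^5 km³/s².
The Hohmann ellipse has a_t = (r₁ + r₂)/2 = 32685 km.
The periapsis of the transfer ellipse is at r = 13120 km.
Vis-viva: v = √[μ(2/r − 1/a_t)] = √[1.06939×10^5 × (2/13120 − 1/32685)] = 3.610 km/s.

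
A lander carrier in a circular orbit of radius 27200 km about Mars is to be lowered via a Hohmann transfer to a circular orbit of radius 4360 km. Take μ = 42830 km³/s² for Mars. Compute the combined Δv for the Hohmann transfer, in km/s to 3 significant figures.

Δv = 1.58 km/s

Semi-major axis of the transfer orbit: a_t = (27200 + 4360)/2 = 15780 km.
At r₁ the circular-orbit speed is v₁ = √(μ/r₁) = 1.2548 km/s.
On the transfer ellipse at r₁, vis-viva gives v_a = √[μ(2/r₁ − 1/a_t)] = 0.65960 km/s.
First burn Δv₁ = |v_a − v₁| = 0.5952 km/s.
At r₂, v₂ = √(μ/r₂) = 3.1342 km/s.
Transfer-orbit speed at r₂: v_p = √[μ(2/r₂ − 1/a_t)] = 4.1149 km/s.
Second burn Δv₂ = |v₂ − v_p| = 0.9807 km/s.
Δv = Δv₁ + Δv₂ = 0.5952 + 0.9807 = 1.576 km/s.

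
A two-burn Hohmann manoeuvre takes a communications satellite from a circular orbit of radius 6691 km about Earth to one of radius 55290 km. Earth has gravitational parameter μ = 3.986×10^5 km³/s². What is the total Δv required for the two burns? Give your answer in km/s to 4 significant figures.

The Hohmann ellipse has a_t = (r₁ + r₂)/2 = 30990.5 km.
At r₁ the circular-orbit speed is v₁ = √(μ/r₁) = 7.7183 km/s.
Transfer-orbit speed at r₁ (v² = μ(2/r − 1/a)): v_p = √[μ(2/r₁ − 1/a_t)] = 10.309 km/s.
First burn Δv₁ = |v_p − v₁| = 2.591 km/s.
At r₂, v₂ = √(μ/r₂) = 2.685 km/s.
Transfer-orbit speed at r₂: v_a = √[μ(2/r₂ − 1/a_t)] = 1.248 km/s.
Second burn Δv₂ = |v₂ − v_a| = 1.437 km/s.
Total Δv = Δv₁ + Δv₂ = 4.028 km/s.

Δv = 4.028 km/s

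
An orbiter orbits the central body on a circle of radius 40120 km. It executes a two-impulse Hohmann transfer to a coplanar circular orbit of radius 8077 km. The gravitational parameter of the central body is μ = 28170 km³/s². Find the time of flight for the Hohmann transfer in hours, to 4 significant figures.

The Hohmann ellipse has a_t = (r₁ + r₂)/2 = 24098.5 km.
Half the transfer-orbit period gives t = π√(a_t³/μ) = 70020 s.
Converting: 70020 s ÷ 3600 s/hour = 19.45 hours.

t = 19.45 hours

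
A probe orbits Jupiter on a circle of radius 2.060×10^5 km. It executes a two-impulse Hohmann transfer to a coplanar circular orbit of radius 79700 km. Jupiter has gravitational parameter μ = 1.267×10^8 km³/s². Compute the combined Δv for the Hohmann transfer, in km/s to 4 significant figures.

The Hohmann ellipse has a_t = (r₁ + r₂)/2 = 1.4285×10^5 km.
Circular speed at r₁: v₁ = √(μ/r₁) = √(1.267×10^8/2.060×10^5) = 24.8002 km/s.
On the transfer ellipse at r₁, v² = μ(2/r − 1/a) gives v_a = √[μ(2/r₁ − 1/a_t)] = 18.5244 km/s.
First burn Δv₁ = |v_a − v₁| = 6.2758 km/s.
Circular speed at r₂: v₂ = √(μ/r₂) = 39.8712 km/s.
Transfer-orbit speed at r₂: v_p = √[μ(2/r₂ − 1/a_t)] = 47.8798 km/s.
Second burn Δv₂ = |v₂ − v_p| = 8.0086 km/s.
Δv = Δv₁ + Δv₂ = 6.2758 + 8.0086 = 14.28 km/s.

Δv = 14.28 km/s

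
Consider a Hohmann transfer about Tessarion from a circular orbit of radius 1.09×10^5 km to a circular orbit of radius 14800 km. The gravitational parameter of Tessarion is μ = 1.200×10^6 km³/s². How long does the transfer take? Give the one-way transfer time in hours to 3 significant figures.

The Hohmann ellipse has a_t = (r₁ + r₂)/2 = 61900 km.
Transfer time t = π√(a_t³/μ) = π√((61900)³ / 1.200×10^6) = 44170 s.
Converting: 44170 s ÷ 3600 s/hour = 12.3 hours.

t = 12.3 hours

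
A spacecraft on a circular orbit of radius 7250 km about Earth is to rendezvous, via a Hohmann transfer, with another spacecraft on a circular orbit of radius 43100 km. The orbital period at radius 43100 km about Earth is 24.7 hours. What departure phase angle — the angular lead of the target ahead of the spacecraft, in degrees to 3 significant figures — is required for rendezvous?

From Kepler's third law T² = 4π²r³/μ at r = 43100 km, T = 24.7 hours = 24.7 × 3600 s = 88920 s: μ = 4π²r³/T² = 3.99754×10^5 km³/s².
The Hohmann ellipse has a_t = (r₁ + r₂)/2 = 25175 km.
Transfer time t = π√(a_t³/μ) = 19847.6 s.
The target's mean motion on its circular orbit is ω₂ = √(μ/r₂³) = 7.06611×10^-5 rad/s.
Angle swept by the target during transfer: ω₂·t = 1.402453 rad = 80.355°.
Arrival is 180° from departure on the ellipse, so φ = 180° − 80.355° = 99.6°.

φ = 99.6°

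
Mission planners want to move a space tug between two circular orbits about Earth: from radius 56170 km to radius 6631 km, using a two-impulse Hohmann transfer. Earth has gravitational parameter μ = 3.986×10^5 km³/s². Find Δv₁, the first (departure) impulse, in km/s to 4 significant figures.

The Hohmann ellipse has a_t = (r₁ + r₂)/2 = 31400.5 km.
On the circular orbit at r = 56170 km, v_c = √(μ/r) = 2.664 km/s.
Transfer-orbit speed at the same r (vis-viva, a = a_t): v_t = √[μ(2/r − 1/a_t)] = 1.224 km/s.
Δv₁ = |v_t − v_c| = |1.224 − 2.664| = 1.440 km/s.

Δv₁ = 1.440 km/s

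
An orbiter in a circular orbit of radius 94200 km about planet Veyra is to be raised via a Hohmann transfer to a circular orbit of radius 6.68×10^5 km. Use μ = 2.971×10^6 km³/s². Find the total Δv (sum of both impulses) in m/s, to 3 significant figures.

Δv = 2880 m/s

Semi-major axis of the transfer orbit: a_t = (94200 + 6.680×10^5)/2 = 3.811×10^5 km.
Circular speed at r₁: v₁ = √(μ/r₁) = √(2.971×10^6/94200) = 5.6160 km/s.
Transfer-orbit speed at r₁ (v² = μ(2/r − 1/a)): v_p = √[μ(2/r₁ − 1/a_t)] = 7.4352 km/s.
First burn Δv₁ = |v_p − v₁| = 1.8192 km/s.
Circular speed at r₂: v₂ = √(μ/r₂) = 2.1089 km/s.
Transfer-orbit speed at r₂: v_a = √[μ(2/r₂ − 1/a_t)] = 1.0485 km/s.
Second burn Δv₂ = |v₂ − v_a| = 1.0604 km/s.
Δv = Δv₁ + Δv₂ = 1.8192 + 1.0604 = 2.880 km/s.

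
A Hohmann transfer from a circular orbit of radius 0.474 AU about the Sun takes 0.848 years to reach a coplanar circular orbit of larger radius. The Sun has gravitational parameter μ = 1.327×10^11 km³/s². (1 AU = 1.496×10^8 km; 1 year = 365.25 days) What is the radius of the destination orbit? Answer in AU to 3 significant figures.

In km: r₁ = 0.474 × 1.496×10^8 = 7.09104×10^7 km.
Transfer time t = 0.848 years × 365.25 × 86400 s = 2.67608448×10^7 s, and t = π√(a_t³/μ).
So a_t = (μ t²/π²)^(1/3) = (1.327×10^11 × (2.67608448×10^7)² / π²)^(1/3) = 2.1274×10^8 km.
Since a_t = (r₁ + r₂)/2, r₂ = 2a_t − r₁ = 2×2.1274×10^8 − 7.09104×10^7 = 3.545696×10^8 km.
In AU: r₂ = 3.545696×10^8 / 1.496×10^8 = 2.37 AU.

r₂ = 2.37 AU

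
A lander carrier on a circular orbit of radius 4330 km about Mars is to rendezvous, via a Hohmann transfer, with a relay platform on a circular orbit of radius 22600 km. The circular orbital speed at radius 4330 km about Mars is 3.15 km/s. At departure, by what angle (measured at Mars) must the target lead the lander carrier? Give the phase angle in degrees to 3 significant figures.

From the circular-orbit relation v² = μ/r at r = 4330 km: μ = v²r = (3.15)² × 4330 = 42964.4 km³/s².
Semi-major axis of the transfer orbit: a_t = (4330 + 22600)/2 = 13465 km.
Transfer time t = π√(a_t³/μ) = 23681 s.
The target's mean motion on its circular orbit is ω₂ = √(μ/r₂³) = 6.1009×10^-5 rad/s.
Angle swept by the target during transfer: ω₂·t = 1.4448 rad = 82.78°.
Arrival is 180° from departure on the ellipse, so φ = 180° − 82.78° = 97.2°.

φ = 97.2°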